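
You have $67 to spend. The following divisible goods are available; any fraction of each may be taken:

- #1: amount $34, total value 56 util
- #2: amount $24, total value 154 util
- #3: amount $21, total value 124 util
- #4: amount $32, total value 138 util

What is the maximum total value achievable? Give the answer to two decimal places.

372.88

Take in order of value per unit:
- #2 (154/24 per unit): all 24 → value 154, running total 154.00
- #3 (124/21 per unit): all 21 → value 124, running total 278.00
- #4 (138/32 per unit): 22 of 32 → value 22×138/32 = 94.8750, running total 372.88
Total 372.88.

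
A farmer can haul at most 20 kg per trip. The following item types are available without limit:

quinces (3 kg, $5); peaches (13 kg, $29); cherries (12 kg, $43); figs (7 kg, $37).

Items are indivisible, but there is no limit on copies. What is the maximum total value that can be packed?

$84

Best value-per-unit is figs at 37/7; filling with it alone gives 2×37 = 74.
Optimal mix: 2×quinces + 2×figs → weight 20, value 84.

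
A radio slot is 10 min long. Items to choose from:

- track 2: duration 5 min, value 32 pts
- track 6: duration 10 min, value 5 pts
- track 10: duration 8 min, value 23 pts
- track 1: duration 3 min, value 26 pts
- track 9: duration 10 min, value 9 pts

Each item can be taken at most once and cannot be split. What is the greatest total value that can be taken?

58 pts

Check high-value combinations within 10 min:
- track 2+track 1: duration 5+3=8, value 32+26=58
- track 2: duration 5, value 32
- track 1: duration 3, value 26
- track 10: duration 8, value 23
Best: 58 pts.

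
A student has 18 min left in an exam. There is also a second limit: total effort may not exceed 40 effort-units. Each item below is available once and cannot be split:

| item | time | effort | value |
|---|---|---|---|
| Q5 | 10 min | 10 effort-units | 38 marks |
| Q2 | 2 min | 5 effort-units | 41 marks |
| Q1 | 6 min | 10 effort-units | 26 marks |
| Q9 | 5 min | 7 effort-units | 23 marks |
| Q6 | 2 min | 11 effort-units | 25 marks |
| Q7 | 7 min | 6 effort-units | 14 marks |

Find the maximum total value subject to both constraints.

115 marks

Feasible sets respecting both limits:
- Q2+Q1+Q9+Q6: time 15, effort 33, value 115
- Q2+Q1+Q6+Q7: time 17, effort 32, value 106
- Q5+Q2+Q1: time 18, effort 25, value 105
Best: 115 marks.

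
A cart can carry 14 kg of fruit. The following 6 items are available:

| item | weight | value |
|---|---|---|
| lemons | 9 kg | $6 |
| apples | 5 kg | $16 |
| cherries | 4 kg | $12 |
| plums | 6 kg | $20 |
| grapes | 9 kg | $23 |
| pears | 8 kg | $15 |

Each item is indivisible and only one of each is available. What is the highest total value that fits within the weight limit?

This is a 0/1 knapsack; check combinations near the capacity.
- apples+grapes: weight 5+9=14, value 16+23=39
- apples+plums: weight 5+6=11, value 16+20=36
- cherries+grapes: weight 4+9=13, value 12+23=35
- plums+pears: weight 6+8=14, value 20+15=35
- cherries+plums: weight 4+6=10, value 12+20=32
Best: $39.

$39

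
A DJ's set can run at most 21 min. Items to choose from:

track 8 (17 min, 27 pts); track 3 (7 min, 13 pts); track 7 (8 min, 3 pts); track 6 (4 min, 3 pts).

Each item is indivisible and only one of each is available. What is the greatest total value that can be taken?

Check high-value combinations within 21 min:
- track 8+track 6: duration 17+4=21, value 27+3=30
- track 8: duration 17, value 27
- track 3+track 7+track 6: duration 7+8+4=19, value 13+3+3=19
- track 3+track 6: duration 7+4=11, value 13+3=16
- track 3+track 7: duration 7+8=15, value 13+3=16
Best: 30 pts.

30 pts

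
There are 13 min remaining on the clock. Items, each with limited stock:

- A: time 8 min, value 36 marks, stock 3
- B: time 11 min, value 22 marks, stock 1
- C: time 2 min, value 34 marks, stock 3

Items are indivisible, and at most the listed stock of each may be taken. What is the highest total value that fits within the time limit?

104 marks

Top feasible selections:
- 1×A + 2×C: time 12, value 104
- 3×C: time 6, value 102
Best: 104 marks.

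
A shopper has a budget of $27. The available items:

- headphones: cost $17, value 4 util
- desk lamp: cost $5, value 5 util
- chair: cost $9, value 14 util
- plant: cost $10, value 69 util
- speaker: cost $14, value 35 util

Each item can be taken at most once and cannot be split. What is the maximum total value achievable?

Check high-value combinations within $27:
- plant+speaker: cost 10+14=24, value 69+35=104
- desk lamp+chair+plant: cost 5+9+10=24, value 5+14+69=88
- chair+plant: cost 9+10=19, value 14+69=83
- desk lamp+plant: cost 5+10=15, value 5+69=74
Best: 104 util.

104 util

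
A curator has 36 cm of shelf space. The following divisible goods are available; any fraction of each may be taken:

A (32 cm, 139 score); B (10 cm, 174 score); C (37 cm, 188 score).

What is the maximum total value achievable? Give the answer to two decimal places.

306.11

Take in order of value per unit:
- B (174/10 per unit): all 10 → value 174, running total 174.00
- C (188/37 per unit): 26 of 37 → value 26×188/37 = 132.1081, running total 306.11
Total 306.11.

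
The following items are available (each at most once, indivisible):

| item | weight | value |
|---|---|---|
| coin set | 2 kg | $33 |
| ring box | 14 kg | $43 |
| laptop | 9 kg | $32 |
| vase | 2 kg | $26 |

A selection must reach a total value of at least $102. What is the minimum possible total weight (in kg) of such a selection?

Subsets with value ≥ 102, sorted by total weight:
- coin set+ring box+vase: weight 18, value 102
- coin set+ring box+laptop: weight 25, value 108
- coin set+ring box+laptop+vase: weight 27, value 134
Minimum weight: 18 kg.

18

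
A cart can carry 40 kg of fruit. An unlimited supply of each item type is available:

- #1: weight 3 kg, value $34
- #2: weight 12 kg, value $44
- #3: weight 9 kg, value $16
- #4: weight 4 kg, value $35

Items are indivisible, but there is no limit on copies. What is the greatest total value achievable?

$443

Best value-per-unit is #1 at 34/3; filling with it alone gives 13×34 = 442.
Optimal mix: 12×#1 + 1×#4 → weight 40, value 443.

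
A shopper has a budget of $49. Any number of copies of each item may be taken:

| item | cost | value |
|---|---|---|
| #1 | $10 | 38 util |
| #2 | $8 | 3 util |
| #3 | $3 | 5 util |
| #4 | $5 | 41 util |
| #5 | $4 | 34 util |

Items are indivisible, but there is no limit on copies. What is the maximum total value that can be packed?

Best value-per-unit is #5 at 34/4; filling with it alone gives 12×34 = 408.
Optimal mix: 1×#4 + 11×#5 → cost 49, value 415.

415 util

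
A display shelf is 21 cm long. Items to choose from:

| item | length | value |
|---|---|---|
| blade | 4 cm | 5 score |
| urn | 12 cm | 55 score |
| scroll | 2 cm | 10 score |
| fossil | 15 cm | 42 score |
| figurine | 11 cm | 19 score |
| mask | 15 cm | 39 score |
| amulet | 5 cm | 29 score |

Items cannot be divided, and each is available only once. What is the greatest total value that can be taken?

This is a 0/1 knapsack; check combinations near the capacity.
- urn+scroll+amulet: length 12+2+5=19, value 55+10+29=94
- blade+urn+amulet: length 4+12+5=21, value 5+55+29=89
- urn+amulet: length 12+5=17, value 55+29=84
- fossil+amulet: length 15+5=20, value 42+29=71
- blade+urn+scroll: length 4+12+2=18, value 5+55+10=70
Best: 94 score.

94 score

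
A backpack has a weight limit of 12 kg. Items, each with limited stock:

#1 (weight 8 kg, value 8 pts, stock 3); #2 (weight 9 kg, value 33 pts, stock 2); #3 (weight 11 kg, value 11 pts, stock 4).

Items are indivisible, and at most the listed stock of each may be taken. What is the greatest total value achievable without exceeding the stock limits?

Best selections within weight 12 and stock limits:
- 1×#2: weight 9, value 33
- 1×#3: weight 11, value 11
Best: 33 pts.

33 pts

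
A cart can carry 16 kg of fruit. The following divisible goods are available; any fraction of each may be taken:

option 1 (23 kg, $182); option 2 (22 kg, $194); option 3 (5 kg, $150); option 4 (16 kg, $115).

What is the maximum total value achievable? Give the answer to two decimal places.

Take in order of value per unit:
- option 3 (150/5 per unit): all 5 → value 150, running total 150.00
- option 2 (194/22 per unit): 11 of 22 → value 11×194/22 = 97.0000, running total 247.00
Total 247.00.

247.00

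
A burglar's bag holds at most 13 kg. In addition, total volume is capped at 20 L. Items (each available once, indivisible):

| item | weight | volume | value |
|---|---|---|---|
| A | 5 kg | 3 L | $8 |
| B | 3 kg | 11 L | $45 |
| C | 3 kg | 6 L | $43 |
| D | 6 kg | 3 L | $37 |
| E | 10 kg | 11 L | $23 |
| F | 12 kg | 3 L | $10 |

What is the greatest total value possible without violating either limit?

$125

Feasible sets respecting both limits:
- B+C+D: weight 12, volume 20, value 125
- A+B+C: weight 11, volume 20, value 96
- B+C: weight 6, volume 17, value 88
- B+D: weight 9, volume 14, value 82
Best: $125.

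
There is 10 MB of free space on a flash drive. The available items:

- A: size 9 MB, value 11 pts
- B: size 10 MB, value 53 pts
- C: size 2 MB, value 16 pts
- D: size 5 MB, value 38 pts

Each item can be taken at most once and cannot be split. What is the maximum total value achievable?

54 pts

Check high-value combinations within 10 MB:
- C+D: size 2+5=7, value 16+38=54
- B: size 10, value 53
- D: size 5, value 38
Best: 54 pts.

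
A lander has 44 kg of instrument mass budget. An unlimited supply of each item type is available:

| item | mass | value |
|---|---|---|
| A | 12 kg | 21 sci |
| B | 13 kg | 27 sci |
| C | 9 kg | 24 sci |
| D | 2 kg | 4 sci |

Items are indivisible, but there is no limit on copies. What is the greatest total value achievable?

112 sci

Best value-per-unit is C at 24/9; filling with it alone gives 4×24 = 96.
Optimal mix: 4×C + 4×D → mass 44, value 112.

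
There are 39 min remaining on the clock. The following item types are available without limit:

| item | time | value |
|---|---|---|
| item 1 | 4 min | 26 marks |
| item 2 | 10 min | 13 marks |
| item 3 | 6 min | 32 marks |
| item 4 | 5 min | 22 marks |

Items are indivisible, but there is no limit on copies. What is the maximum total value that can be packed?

240 marks

Best value-per-unit is item 1 at 26/4; filling with it alone gives 9×26 = 234.
Optimal mix: 8×item 1 + 1×item 3 → time 38, value 240.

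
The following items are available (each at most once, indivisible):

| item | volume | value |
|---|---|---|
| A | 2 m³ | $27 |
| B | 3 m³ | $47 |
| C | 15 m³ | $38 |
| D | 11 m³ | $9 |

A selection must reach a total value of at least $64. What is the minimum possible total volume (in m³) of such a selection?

Subsets with value ≥ 64, sorted by total volume:
- A+B: volume 5, value 74
- A+B+D: volume 16, value 83
- A+C: volume 17, value 65
Minimum volume: 5 m³.

5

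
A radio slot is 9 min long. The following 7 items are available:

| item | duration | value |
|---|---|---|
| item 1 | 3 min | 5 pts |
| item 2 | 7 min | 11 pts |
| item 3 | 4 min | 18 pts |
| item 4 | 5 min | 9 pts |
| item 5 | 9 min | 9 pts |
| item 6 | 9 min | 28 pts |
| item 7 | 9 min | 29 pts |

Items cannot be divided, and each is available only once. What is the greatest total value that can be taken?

Check high-value combinations within 9 min:
- item 7: duration 9, value 29
- item 6: duration 9, value 28
- item 3+item 4: duration 4+5=9, value 18+9=27
- item 1+item 3: duration 3+4=7, value 5+18=23
Best: 29 pts.

29 pts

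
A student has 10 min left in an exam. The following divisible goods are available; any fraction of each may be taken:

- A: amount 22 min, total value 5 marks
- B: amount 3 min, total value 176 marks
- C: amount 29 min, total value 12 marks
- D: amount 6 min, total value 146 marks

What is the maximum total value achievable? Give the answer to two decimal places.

Take in order of value per unit:
- B (176/3 per unit): all 3 → value 176, running total 176.00
- D (146/6 per unit): all 6 → value 146, running total 322.00
- C (12/29 per unit): 1 of 29 → value 1×12/29 = 0.4138, running total 322.41
Total 322.41.

322.41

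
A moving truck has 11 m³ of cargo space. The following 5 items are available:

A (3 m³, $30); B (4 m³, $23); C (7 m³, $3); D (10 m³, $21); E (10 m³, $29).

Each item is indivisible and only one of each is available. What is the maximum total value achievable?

$53

Check high-value combinations within 11 m³:
- A+B: volume 3+4=7, value 30+23=53
- A+C: volume 3+7=10, value 30+3=33
- A: volume 3, value 30
- E: volume 10, value 29
Best: $53.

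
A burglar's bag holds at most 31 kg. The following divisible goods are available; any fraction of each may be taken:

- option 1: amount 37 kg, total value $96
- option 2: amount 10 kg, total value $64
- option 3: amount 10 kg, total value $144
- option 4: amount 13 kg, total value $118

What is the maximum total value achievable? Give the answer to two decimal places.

Take in order of value per unit:
- option 3 (144/10 per unit): all 10 → value 144, running total 144.00
- option 4 (118/13 per unit): all 13 → value 118, running total 262.00
- option 2 (64/10 per unit): 8 of 10 → value 8×64/10 = 51.2000, running total 313.20
Total 313.20.

313.20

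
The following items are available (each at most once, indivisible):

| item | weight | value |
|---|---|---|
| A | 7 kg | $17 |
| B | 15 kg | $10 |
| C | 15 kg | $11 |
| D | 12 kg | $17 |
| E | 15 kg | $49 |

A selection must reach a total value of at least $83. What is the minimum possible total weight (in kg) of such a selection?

Subsets with value ≥ 83, sorted by total weight:
- A+D+E: weight 34, value 83
- A+C+D+E: weight 49, value 94
- A+B+D+E: weight 49, value 93
- A+B+C+E: weight 52, value 87
Minimum weight: 34 kg.

34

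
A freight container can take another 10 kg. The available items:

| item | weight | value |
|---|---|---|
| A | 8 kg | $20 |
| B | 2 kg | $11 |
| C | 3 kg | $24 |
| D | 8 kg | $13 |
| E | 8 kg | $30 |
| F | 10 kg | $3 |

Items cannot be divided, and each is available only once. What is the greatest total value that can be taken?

Check high-value combinations within 10 kg:
- B+E: weight 2+8=10, value 11+30=41
- B+C: weight 2+3=5, value 11+24=35
- A+B: weight 8+2=10, value 20+11=31
- E: weight 8, value 30
- C: weight 3, value 24
Best: $41.

$41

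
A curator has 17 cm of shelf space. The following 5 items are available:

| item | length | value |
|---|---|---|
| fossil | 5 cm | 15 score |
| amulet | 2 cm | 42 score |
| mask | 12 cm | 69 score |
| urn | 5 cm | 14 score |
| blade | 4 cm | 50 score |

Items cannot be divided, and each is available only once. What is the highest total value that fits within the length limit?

Check high-value combinations within 17 cm:
- fossil+amulet+urn+blade: length 5+2+5+4=16, value 15+42+14+50=121
- mask+blade: length 12+4=16, value 69+50=119
- amulet+mask: length 2+12=14, value 42+69=111
Best: 121 score.

121 score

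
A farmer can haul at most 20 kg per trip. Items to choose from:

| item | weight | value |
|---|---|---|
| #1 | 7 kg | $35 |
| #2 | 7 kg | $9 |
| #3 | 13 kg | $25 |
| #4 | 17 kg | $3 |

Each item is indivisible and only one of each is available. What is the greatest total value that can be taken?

This is a 0/1 knapsack; check combinations near the capacity.
- #1+#3: weight 7+13=20, value 35+25=60
- #1+#2: weight 7+7=14, value 35+9=44
- #1: weight 7, value 35
Best: $60.

$60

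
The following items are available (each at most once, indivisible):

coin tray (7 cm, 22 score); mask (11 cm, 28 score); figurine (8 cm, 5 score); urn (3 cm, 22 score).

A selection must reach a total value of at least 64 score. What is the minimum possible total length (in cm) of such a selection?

Subsets with value ≥ 64, sorted by total length:
- coin tray+mask+urn: length 21, value 72
- coin tray+mask+figurine+urn: length 29, value 77
Minimum length: 21 cm.

21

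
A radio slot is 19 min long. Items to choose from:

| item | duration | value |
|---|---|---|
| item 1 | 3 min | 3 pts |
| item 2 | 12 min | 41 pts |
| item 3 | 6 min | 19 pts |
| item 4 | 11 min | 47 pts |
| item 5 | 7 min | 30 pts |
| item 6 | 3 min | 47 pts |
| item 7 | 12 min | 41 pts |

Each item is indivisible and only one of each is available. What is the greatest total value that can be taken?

99 pts

This is a 0/1 knapsack; check combinations near the capacity.
- item 1+item 3+item 5+item 6: duration 3+6+7+3=19, value 3+19+30+47=99
- item 1+item 4+item 6: duration 3+11+3=17, value 3+47+47=97
- item 3+item 5+item 6: duration 6+7+3=16, value 19+30+47=96
- item 4+item 6: duration 11+3=14, value 47+47=94
Best: 99 pts.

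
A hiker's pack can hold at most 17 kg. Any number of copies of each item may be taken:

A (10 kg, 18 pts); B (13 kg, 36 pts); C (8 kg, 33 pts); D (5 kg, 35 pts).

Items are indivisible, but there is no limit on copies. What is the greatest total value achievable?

Best value-per-unit is D at 35/5, and filling with it alone uses weight 3×5=15. No mix of the others beats 3×35 = 105.

105 pts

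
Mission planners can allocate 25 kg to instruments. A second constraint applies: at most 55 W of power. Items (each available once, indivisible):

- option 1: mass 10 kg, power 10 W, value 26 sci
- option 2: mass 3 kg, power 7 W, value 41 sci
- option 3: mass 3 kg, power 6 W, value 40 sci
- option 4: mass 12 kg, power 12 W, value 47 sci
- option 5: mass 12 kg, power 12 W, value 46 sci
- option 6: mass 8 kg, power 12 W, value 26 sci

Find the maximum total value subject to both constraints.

Feasible sets respecting both limits:
- option 1+option 2+option 3+option 6: mass 24, power 35, value 133
- option 2+option 3+option 4: mass 18, power 25, value 128
- option 2+option 3+option 5: mass 18, power 25, value 127
- option 1+option 2+option 4: mass 25, power 29, value 114
Best: 133 sci.

133 sci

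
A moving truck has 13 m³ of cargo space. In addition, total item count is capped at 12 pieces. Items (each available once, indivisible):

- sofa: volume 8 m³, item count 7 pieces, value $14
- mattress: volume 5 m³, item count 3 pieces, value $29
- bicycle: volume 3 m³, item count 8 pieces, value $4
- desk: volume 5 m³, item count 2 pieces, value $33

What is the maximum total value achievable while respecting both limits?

Feasible sets respecting both limits:
- mattress+desk: volume 10, item count 5, value 62
- sofa+desk: volume 13, item count 9, value 47
- sofa+mattress: volume 13, item count 10, value 43
- bicycle+desk: volume 8, item count 10, value 37
Best: $62.

$62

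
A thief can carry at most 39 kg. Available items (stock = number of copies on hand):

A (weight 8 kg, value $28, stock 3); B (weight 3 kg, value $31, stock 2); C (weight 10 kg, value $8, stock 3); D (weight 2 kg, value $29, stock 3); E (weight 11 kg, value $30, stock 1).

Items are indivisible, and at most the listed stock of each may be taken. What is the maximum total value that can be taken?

Top feasible selections:
- 2×A + 2×B + 3×D + 1×E: weight 39, value 235
- 3×A + 2×B + 3×D: weight 36, value 233
- 2×A + 2×B + 1×C + 3×D: weight 38, value 213
- 1×A + 2×B + 3×D + 1×E: weight 31, value 207
Best: $235.

$235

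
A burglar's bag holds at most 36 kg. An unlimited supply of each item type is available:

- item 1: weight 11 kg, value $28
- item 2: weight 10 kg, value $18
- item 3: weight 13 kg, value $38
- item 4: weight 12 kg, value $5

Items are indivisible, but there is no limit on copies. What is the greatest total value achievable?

Best value-per-unit is item 3 at 38/13; filling with it alone gives 2×38 = 76.
Optimal mix: 2×item 1 + 1×item 3 → weight 35, value 94.

$94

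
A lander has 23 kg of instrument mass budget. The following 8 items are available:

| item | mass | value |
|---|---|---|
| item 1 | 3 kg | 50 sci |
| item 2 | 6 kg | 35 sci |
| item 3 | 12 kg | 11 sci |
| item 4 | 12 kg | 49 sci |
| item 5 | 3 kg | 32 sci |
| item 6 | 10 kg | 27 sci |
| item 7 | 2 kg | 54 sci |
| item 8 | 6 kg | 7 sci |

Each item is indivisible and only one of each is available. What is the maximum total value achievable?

Check high-value combinations within 23 kg:
- item 1+item 2+item 4+item 7: mass 3+6+12+2=23, value 50+35+49+54=188
- item 1+item 4+item 5+item 7: mass 3+12+3+2=20, value 50+49+32+54=185
- item 1+item 2+item 5+item 7+item 8: mass 3+6+3+2+6=20, value 50+35+32+54+7=178
- item 1+item 2+item 5+item 7: mass 3+6+3+2=14, value 50+35+32+54=171
- item 2+item 4+item 5+item 7: mass 6+12+3+2=23, value 35+49+32+54=170
Best: 188 sci.

188 sci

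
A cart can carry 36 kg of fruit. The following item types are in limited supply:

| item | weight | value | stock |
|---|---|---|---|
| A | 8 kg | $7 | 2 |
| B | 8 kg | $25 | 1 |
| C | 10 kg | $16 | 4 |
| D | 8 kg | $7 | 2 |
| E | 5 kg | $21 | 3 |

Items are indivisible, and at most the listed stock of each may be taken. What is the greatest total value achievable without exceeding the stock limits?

$104

Top feasible selections:
- 1×B + 1×C + 3×E: weight 33, value 104
- 1×B + 1×D + 3×E: weight 31, value 95
Best: $104.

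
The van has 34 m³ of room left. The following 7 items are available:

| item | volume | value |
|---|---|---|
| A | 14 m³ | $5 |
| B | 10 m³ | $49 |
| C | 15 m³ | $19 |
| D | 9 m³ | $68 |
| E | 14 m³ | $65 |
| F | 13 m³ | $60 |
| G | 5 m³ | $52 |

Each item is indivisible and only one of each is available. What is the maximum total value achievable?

Check high-value combinations within 34 m³:
- D+E+G: volume 9+14+5=28, value 68+65+52=185
- B+D+E: volume 10+9+14=33, value 49+68+65=182
- D+F+G: volume 9+13+5=27, value 68+60+52=180
Best: $185.

$185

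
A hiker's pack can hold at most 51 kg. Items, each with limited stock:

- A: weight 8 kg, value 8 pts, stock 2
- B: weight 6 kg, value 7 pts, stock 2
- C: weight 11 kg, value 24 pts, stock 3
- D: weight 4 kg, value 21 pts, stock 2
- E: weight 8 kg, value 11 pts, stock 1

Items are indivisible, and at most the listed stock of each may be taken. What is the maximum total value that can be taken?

125 pts

Best selections within weight 51 and stock limits:
- 3×C + 2×D + 1×E: weight 49, value 125
- 1×A + 3×C + 2×D: weight 49, value 122
Best: 125 pts.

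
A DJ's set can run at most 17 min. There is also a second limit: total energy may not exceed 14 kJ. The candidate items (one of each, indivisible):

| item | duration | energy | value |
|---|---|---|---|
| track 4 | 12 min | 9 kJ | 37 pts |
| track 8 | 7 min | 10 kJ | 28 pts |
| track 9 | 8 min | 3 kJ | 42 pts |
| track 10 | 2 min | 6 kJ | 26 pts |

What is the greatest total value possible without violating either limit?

Feasible sets respecting both limits:
- track 8+track 9: duration 15, energy 13, value 70
- track 9+track 10: duration 10, energy 9, value 68
- track 9: duration 8, energy 3, value 42
- track 4: duration 12, energy 9, value 37
Best: 70 pts.

70 pts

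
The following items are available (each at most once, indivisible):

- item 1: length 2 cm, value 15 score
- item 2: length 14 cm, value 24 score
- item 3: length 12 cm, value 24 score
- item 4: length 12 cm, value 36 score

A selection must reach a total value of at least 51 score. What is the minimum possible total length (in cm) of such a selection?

Subsets with value ≥ 51, sorted by total length:
- item 1+item 4: length 14, value 51
- item 3+item 4: length 24, value 60
- item 1+item 3+item 4: length 26, value 75
Minimum length: 14 cm.

14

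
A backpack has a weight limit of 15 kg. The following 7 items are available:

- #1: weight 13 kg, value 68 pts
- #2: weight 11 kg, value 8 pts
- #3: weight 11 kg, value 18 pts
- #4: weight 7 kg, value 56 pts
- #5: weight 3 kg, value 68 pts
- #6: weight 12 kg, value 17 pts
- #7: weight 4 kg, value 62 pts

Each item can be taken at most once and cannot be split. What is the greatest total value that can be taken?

Check high-value combinations within 15 kg:
- #4+#5+#7: weight 7+3+4=14, value 56+68+62=186
- #5+#7: weight 3+4=7, value 68+62=130
- #4+#5: weight 7+3=10, value 56+68=124
Best: 186 pts.

186 pts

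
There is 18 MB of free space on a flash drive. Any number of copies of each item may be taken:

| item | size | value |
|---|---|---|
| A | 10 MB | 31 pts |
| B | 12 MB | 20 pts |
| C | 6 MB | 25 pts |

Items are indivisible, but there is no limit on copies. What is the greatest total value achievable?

Best value-per-unit is C at 25/6, and filling with it alone uses size 3×6=18. No mix of the others beats 3×25 = 75.

75 pts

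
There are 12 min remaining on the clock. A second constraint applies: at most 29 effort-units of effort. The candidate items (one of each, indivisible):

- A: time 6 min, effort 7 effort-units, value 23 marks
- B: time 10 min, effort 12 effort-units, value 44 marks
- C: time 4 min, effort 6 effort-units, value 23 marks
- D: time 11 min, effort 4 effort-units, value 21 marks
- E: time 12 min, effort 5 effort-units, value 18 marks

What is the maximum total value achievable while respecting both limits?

46 marks

Feasible sets respecting both limits:
- A+C: time 10, effort 13, value 46
- B: time 10, effort 12, value 44
- A: time 6, effort 7, value 23
- C: time 4, effort 6, value 23
Best: 46 marks.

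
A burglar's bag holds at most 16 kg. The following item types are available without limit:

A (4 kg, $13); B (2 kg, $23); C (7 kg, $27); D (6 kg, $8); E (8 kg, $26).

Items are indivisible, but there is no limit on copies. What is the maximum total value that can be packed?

$184

Best value-per-unit is B at 23/2, and filling with it alone uses weight 8×2=16. No mix of the others beats 8×23 = 184.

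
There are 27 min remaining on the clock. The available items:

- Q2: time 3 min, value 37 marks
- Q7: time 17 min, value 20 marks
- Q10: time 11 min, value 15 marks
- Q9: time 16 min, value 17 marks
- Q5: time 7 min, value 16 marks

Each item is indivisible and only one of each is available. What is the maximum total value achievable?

73 marks

Check high-value combinations within 27 min:
- Q2+Q7+Q5: time 3+17+7=27, value 37+20+16=73
- Q2+Q9+Q5: time 3+16+7=26, value 37+17+16=70
- Q2+Q10+Q5: time 3+11+7=21, value 37+15+16=68
Best: 73 marks.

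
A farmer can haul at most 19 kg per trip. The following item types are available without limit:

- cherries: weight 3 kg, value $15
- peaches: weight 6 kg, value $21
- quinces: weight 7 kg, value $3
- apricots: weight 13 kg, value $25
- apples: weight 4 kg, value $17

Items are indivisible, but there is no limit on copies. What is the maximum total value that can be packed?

$92

Best value-per-unit is cherries at 15/3; filling with it alone gives 6×15 = 90.
Optimal mix: 5×cherries + 1×apples → weight 19, value 92.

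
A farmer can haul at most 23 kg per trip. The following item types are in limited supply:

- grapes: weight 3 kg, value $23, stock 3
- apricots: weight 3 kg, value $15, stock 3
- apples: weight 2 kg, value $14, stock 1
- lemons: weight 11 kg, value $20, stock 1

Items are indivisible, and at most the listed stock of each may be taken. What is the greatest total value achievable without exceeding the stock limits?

Top feasible selections:
- 3×grapes + 3×apricots + 1×apples: weight 20, value 128
- 3×grapes + 3×apricots: weight 18, value 114
- 3×grapes + 2×apricots + 1×apples: weight 17, value 113
- 2×grapes + 3×apricots + 1×apples: weight 17, value 105
Best: $128.

$128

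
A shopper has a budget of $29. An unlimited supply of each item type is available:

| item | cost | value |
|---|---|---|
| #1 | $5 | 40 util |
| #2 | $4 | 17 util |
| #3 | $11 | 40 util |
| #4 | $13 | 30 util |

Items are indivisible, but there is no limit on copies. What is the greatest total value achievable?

Best value-per-unit is #1 at 40/5; filling with it alone gives 5×40 = 200.
Optimal mix: 5×#1 + 1×#2 → cost 29, value 217.

217 util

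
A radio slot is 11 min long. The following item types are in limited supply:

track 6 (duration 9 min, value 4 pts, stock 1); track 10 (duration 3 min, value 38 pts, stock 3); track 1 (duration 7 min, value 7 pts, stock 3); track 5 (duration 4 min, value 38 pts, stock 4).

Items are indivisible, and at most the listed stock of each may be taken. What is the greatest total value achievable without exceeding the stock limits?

Best selections within duration 11 and stock limits:
- 3×track 10: duration 9, value 114
- 2×track 10 + 1×track 5: duration 10, value 114
Best: 114 pts.

114 pts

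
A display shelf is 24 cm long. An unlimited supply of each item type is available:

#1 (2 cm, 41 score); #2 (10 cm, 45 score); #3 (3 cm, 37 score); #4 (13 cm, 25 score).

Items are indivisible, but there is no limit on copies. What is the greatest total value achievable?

Best value-per-unit is #1 at 41/2, and filling with it alone uses length 12×2=24. No mix of the others beats 12×41 = 492.

492 score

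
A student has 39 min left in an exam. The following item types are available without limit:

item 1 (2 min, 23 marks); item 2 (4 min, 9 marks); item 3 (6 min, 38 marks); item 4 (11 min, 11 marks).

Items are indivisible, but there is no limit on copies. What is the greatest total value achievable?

Best value-per-unit is item 1 at 23/2, and filling with it alone uses time 19×2=38. No mix of the others beats 19×23 = 437.

437 marks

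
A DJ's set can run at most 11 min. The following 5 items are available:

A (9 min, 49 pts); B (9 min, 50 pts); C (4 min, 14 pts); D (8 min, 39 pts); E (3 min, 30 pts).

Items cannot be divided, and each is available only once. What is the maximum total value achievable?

69 pts

Check high-value combinations within 11 min:
- D+E: duration 8+3=11, value 39+30=69
- B: duration 9, value 50
- A: duration 9, value 49
- C+E: duration 4+3=7, value 14+30=44
Best: 69 pts.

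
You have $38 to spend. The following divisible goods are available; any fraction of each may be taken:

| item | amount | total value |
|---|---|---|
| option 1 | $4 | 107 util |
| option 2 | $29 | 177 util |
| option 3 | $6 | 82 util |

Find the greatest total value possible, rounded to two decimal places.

359.90

Take in order of value per unit:
- option 1 (107/4 per unit): all 4 → value 107, running total 107.00
- option 3 (82/6 per unit): all 6 → value 82, running total 189.00
- option 2 (177/29 per unit): 28 of 29 → value 28×177/29 = 170.8966, running total 359.90
Total 359.90.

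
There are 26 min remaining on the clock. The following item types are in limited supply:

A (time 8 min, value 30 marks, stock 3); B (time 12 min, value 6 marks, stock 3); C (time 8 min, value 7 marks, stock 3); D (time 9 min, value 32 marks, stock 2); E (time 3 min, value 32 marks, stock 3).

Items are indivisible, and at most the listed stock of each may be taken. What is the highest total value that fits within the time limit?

158 marks

Top feasible selections:
- 1×A + 1×D + 3×E: time 26, value 158
- 2×A + 3×E: time 25, value 156
- 1×C + 1×D + 3×E: time 26, value 135
- 1×A + 1×C + 3×E: time 25, value 133
Best: 158 marks.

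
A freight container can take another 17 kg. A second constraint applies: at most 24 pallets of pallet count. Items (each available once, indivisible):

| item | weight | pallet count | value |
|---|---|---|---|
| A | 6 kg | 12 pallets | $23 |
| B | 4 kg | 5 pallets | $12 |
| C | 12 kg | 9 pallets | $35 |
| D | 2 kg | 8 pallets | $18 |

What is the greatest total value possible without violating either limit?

$53

Feasible sets respecting both limits:
- C+D: weight 14, pallet count 17, value 53
- B+C: weight 16, pallet count 14, value 47
- A+D: weight 8, pallet count 20, value 41
Best: $53.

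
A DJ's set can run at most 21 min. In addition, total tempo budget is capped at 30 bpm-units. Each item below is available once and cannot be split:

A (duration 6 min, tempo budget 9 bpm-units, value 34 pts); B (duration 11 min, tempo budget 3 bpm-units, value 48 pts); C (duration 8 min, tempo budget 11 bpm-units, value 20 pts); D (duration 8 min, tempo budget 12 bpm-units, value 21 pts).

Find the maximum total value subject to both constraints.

82 pts

Feasible sets respecting both limits:
- A+B: duration 17, tempo budget 12, value 82
- B+D: duration 19, tempo budget 15, value 69
- B+C: duration 19, tempo budget 14, value 68
- A+D: duration 14, tempo budget 21, value 55
Best: 82 pts.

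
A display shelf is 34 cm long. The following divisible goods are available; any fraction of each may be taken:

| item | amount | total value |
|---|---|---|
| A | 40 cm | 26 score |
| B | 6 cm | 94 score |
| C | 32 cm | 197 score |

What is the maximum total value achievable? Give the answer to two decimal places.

Take in order of value per unit:
- B (94/6 per unit): all 6 → value 94, running total 94.00
- C (197/32 per unit): 28 of 32 → value 28×197/32 = 172.3750, running total 266.38
Total 266.38.

266.38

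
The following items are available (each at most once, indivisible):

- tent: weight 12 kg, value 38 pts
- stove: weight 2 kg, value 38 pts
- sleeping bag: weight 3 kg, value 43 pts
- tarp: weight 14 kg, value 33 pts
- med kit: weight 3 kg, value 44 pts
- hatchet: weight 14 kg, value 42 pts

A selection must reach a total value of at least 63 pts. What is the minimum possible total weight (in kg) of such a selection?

Subsets with value ≥ 63, sorted by total weight:
- stove+med kit: weight 5, value 82
- stove+sleeping bag: weight 5, value 81
Minimum weight: 5 kg.

5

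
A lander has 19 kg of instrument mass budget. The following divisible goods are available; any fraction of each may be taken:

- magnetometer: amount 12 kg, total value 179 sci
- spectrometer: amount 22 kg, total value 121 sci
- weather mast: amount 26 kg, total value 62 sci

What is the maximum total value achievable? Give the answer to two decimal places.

217.50

Take in order of value per unit:
- magnetometer (179/12 per unit): all 12 → value 179, running total 179.00
- spectrometer (121/22 per unit): 7 of 22 → value 7×121/22 = 38.5000, running total 217.50
Total 217.50.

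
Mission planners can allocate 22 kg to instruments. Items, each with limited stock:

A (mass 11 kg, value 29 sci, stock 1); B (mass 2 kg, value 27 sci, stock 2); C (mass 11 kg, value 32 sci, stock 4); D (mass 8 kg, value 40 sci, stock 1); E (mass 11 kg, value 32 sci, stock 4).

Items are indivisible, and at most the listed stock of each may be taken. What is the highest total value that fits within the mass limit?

99 sci

Best selections within mass 22 and stock limits:
- 1×B + 1×D + 1×E: mass 21, value 99
- 1×B + 1×C + 1×D: mass 21, value 99
Best: 99 sci.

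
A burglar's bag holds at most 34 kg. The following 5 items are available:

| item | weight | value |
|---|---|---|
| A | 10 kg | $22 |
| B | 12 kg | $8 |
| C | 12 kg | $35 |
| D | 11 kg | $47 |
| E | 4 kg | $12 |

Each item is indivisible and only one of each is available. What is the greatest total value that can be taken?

This is a 0/1 knapsack; check combinations near the capacity.
- A+C+D: weight 10+12+11=33, value 22+35+47=104
- C+D+E: weight 12+11+4=27, value 35+47+12=94
- C+D: weight 12+11=23, value 35+47=82
- A+D+E: weight 10+11+4=25, value 22+47+12=81
Best: $104.

$104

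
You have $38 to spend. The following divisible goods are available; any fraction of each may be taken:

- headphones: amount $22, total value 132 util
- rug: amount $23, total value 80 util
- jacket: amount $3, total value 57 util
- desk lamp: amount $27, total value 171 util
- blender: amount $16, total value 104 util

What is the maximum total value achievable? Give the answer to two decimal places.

281.33

Take in order of value per unit:
- jacket (57/3 per unit): all 3 → value 57, running total 57.00
- blender (104/16 per unit): all 16 → value 104, running total 161.00
- desk lamp (171/27 per unit): 19 of 27 → value 19×171/27 = 120.3333, running total 281.33
Total 281.33.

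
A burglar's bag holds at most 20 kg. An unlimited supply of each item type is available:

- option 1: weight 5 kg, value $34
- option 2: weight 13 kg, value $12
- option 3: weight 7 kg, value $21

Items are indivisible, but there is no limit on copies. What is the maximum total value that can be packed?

Best value-per-unit is option 1 at 34/5, and filling with it alone uses weight 4×5=20. No mix of the others beats 4×34 = 136.

$136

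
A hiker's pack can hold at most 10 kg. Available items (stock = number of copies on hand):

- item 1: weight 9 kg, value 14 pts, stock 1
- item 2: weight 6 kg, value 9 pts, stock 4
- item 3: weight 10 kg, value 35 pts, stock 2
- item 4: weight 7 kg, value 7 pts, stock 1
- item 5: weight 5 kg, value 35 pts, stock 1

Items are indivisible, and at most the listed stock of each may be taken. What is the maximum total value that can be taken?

Best selections within weight 10 and stock limits:
- 1×item 5: weight 5, value 35
- 1×item 3: weight 10, value 35
- 1×item 1: weight 9, value 14
- 1×item 2: weight 6, value 9
Best: 35 pts.

35 pts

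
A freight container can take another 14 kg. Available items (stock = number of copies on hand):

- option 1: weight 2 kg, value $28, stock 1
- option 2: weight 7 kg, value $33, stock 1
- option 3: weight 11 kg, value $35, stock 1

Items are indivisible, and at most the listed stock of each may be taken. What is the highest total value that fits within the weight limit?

Top feasible selections:
- 1×option 1 + 1×option 3: weight 13, value 63
- 1×option 1 + 1×option 2: weight 9, value 61
- 1×option 3: weight 11, value 35
- 1×option 2: weight 7, value 33
Best: $63.

$63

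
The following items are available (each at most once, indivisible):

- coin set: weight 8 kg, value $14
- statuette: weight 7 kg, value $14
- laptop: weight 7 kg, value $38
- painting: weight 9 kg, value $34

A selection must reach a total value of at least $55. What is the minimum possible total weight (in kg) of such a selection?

16

Subsets with value ≥ 55, sorted by total weight:
- laptop+painting: weight 16, value 72
- coin set+statuette+laptop: weight 22, value 66
Minimum weight: 16 kg.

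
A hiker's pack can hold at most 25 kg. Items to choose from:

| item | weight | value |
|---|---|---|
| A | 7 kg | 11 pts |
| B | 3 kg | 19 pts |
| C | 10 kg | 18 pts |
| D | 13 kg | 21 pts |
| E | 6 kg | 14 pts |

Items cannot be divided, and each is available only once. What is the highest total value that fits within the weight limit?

Check high-value combinations within 25 kg:
- B+D+E: weight 3+13+6=22, value 19+21+14=54
- B+C+E: weight 3+10+6=19, value 19+18+14=51
- A+B+D: weight 7+3+13=23, value 11+19+21=51
- A+B+C: weight 7+3+10=20, value 11+19+18=48
Best: 54 pts.

54 pts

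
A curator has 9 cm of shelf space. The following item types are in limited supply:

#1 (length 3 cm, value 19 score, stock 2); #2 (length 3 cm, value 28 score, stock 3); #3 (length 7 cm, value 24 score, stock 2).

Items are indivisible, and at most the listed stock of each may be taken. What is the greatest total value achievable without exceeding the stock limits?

84 score

Top feasible selections:
- 3×#2: length 9, value 84
- 1×#1 + 2×#2: length 9, value 75
- 2×#1 + 1×#2: length 9, value 66
- 2×#2: length 6, value 56
Best: 84 score.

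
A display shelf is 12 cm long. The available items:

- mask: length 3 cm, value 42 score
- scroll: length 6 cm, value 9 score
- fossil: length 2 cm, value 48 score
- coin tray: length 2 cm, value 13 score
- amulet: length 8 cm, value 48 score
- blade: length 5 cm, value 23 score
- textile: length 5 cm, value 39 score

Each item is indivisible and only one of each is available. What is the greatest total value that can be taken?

Check high-value combinations within 12 cm:
- mask+fossil+coin tray+textile: length 3+2+2+5=12, value 42+48+13+39=142
- mask+fossil+textile: length 3+2+5=10, value 42+48+39=129
- mask+fossil+coin tray+blade: length 3+2+2+5=12, value 42+48+13+23=126
- mask+fossil+blade: length 3+2+5=10, value 42+48+23=113
Best: 142 score.

142 score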